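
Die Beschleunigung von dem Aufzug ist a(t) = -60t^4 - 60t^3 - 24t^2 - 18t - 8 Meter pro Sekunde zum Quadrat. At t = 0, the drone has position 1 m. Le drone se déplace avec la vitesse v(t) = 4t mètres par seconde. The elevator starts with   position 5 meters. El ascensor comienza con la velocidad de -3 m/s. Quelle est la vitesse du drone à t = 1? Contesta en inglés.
Using v(t) = 4·t and substituting t = 1, we find v = 4.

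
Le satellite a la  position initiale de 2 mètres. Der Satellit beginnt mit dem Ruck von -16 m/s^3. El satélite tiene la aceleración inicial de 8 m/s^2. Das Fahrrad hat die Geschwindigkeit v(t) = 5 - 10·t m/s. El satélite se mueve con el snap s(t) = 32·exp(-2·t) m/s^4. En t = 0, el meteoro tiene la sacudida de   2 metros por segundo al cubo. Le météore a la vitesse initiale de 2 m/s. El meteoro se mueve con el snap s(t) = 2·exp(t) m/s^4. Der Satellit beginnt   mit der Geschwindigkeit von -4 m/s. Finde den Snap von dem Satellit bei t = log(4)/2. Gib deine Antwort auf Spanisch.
Usando s(t) = 32·exp(-2·t) y sustituyendo t = log(4)/2, encontramos s = 8.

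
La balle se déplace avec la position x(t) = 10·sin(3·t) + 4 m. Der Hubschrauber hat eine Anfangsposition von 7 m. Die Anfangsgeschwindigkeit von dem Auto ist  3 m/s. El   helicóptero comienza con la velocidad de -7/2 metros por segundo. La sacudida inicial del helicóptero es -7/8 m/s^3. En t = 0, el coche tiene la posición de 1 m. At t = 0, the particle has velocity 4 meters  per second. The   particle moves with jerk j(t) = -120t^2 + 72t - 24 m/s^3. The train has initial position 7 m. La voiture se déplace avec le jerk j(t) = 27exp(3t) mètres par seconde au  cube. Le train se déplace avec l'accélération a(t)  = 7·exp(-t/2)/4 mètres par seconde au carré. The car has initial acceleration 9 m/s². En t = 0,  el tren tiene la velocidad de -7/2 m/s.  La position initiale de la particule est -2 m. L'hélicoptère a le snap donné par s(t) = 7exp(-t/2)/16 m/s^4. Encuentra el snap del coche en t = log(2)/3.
Partiendo de la sacudida j(t) = 27·exp(3·t), tomamos 1 derivada. La derivada de la sacudida da el snap: s(t) = 81·exp(3·t). Tenemos el snap s(t) = 81·exp(3·t). Sustituyendo t = log(2)/3: s(log(2)/3) = 162.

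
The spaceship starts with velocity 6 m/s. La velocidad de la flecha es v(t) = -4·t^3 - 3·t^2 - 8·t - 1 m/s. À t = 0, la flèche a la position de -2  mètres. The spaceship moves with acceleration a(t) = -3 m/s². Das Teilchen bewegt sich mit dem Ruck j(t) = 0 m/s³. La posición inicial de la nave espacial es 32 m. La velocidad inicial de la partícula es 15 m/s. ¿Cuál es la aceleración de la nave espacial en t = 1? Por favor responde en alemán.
Mit a(t) = -3 und Einsetzen von t = 1, finden wir a = -3.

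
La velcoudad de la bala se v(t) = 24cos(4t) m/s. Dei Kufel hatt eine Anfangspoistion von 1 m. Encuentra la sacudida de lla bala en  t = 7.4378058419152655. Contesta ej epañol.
Para resolver esto, necesitamos tomar 2 derivadas de nuestra ecuación de la velocidad v(t) = 24·cos(4·t). Tomando d/dt de v(t), encontramos a(t) = -96·sin(4·t). La derivada de la aceleración da la sacudida: j(t) = -384·cos(4·t). Tenemos la sacudida j(t) = -384·cos(4·t). Sustituyendo t = 7.4378058419152655: j(7.4378058419152655) = 36.0072509896310.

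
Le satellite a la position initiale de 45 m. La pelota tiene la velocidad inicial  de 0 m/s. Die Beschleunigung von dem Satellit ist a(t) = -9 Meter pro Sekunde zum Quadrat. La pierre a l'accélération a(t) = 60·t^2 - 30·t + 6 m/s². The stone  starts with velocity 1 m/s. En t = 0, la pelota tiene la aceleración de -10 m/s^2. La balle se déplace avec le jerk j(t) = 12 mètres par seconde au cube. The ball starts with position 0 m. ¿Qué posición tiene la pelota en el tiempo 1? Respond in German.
Wir müssen unsere Gleichung für den Ruck j(t) = 12 3-mal integrieren. Das Integral von dem Ruck, mit a(0) = -10, ergibt die Beschleunigung: a(t) = 12·t - 10. Das Integral von der Beschleunigung ist die Geschwindigkeit. Mit v(0) = 0 erhalten wir v(t) = 2·t·(3·t - 5). Durch Integration von der Geschwindigkeit und Verwendung der Anfangsbedingung x(0) = 0, erhalten wir x(t) = 2·t^3 - 5·t^2. Mit x(t) = 2·t^3 - 5·t^2 und Einsetzen von t = 1, finden wir x = -3.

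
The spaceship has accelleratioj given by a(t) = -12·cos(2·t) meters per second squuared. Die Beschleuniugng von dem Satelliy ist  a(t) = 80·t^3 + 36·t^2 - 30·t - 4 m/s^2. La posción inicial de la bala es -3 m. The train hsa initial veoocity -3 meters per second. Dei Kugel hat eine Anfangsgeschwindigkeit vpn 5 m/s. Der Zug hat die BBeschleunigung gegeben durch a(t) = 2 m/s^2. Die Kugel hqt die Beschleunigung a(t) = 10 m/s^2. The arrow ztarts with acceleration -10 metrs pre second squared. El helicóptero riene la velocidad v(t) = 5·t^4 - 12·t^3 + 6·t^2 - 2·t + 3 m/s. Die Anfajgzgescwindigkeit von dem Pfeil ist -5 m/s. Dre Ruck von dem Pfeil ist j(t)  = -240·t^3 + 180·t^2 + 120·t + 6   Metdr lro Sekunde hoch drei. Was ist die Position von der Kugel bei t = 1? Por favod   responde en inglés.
We need to integrate our acceleration equation a(t) = 10 2 times. Integrating acceleration and using the initial condition v(0) = 5, we get v(t) = 10·t + 5. Taking ∫v(t)dt and applying x(0) = -3, we find x(t) = 5·t^2 + 5·t - 3. From the given position equation x(t) = 5·t^2 + 5·t - 3, we substitute t = 1 to get x = 7.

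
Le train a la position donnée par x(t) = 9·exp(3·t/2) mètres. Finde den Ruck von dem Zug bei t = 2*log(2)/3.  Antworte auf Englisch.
To solve this, we need to take 3 derivatives of our position equation x(t) = 9·exp(3·t/2). Differentiating position, we get velocity: v(t) = 27·exp(3·t/2)/2. The derivative of velocity gives acceleration: a(t) = 81·exp(3·t/2)/4. The derivative of acceleration gives jerk: j(t) = 243·exp(3·t/2)/8. From the given jerk equation j(t) = 243·exp(3·t/2)/8, we substitute t = 2*log(2)/3 to get j = 243/4.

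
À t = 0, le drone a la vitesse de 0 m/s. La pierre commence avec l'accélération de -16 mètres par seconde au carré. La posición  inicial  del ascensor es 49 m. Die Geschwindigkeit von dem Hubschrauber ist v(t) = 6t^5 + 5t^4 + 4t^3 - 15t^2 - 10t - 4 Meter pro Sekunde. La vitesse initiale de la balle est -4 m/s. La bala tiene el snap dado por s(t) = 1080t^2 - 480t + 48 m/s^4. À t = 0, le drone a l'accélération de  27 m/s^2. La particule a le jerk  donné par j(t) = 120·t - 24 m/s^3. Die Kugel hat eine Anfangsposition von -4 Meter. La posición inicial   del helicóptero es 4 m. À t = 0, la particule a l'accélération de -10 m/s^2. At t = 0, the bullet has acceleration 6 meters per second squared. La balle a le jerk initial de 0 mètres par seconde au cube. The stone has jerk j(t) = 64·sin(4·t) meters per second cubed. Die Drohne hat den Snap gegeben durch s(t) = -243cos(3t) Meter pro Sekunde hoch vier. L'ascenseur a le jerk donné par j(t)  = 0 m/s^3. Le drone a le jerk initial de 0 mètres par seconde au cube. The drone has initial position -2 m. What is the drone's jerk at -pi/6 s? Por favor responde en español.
Partiendo del snap s(t) = -243·cos(3·t), tomamos 1 integral. Integrando el snap y usando la condición inicial j(0) = 0, obtenemos j(t) = -81·sin(3·t). Tenemos la sacudida j(t) = -81·sin(3·t). Sustituyendo t = -pi/6: j(-pi/6) = 81.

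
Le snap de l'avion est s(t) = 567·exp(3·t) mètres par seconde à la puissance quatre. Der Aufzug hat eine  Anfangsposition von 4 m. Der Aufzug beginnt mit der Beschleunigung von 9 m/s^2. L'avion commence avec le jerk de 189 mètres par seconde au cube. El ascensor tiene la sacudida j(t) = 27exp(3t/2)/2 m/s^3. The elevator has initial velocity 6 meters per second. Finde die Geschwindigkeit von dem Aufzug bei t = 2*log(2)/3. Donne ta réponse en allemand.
Um dies zu lösen, müssen wir 2 Stammfunktionen unserer Gleichung für den Ruck j(t) = 27·exp(3·t/2)/2 finden. Das Integral von dem Ruck ist die Beschleunigung. Mit a(0) = 9 erhalten wir a(t) = 9·exp(3·t/2). Durch Integration von der Beschleunigung und Verwendung der Anfangsbedingung v(0) = 6, erhalten wir v(t) = 6·exp(3·t/2). Aus der Gleichung für die Geschwindigkeit v(t) = 6·exp(3·t/2), setzen wir t = 2*log(2)/3 ein und erhalten v = 12.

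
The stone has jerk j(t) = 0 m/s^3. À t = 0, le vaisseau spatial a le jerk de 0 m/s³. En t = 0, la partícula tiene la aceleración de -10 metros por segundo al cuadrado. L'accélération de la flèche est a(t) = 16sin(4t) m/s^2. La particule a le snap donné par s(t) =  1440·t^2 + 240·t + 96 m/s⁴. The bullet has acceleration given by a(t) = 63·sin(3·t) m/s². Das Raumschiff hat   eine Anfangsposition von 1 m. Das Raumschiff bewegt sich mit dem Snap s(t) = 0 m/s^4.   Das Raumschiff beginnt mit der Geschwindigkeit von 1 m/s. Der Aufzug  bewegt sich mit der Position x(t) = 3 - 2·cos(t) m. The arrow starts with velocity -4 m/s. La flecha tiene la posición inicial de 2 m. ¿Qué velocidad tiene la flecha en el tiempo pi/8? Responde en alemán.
Wir müssen das Integral unserer Gleichung für die Beschleunigung a(t) = 16·sin(4·t) 1-mal finden. Die Stammfunktion von der Beschleunigung ist die Geschwindigkeit. Mit v(0) = -4 erhalten wir v(t) = -4·cos(4·t). Mit v(t) = -4·cos(4·t) und Einsetzen von t = pi/8, finden wir v = 0.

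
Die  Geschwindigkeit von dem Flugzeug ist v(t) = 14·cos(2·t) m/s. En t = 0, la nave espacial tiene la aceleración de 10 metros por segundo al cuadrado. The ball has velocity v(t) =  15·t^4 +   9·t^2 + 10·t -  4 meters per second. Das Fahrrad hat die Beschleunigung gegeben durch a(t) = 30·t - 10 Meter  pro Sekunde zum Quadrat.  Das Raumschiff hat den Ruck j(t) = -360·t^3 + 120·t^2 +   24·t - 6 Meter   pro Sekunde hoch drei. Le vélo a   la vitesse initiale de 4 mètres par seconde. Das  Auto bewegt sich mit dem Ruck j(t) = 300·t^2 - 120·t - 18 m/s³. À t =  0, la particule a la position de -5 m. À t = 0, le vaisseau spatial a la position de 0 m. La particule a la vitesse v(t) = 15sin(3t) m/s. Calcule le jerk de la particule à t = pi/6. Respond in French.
Nous devons dériver notre équation de la vitesse v(t) = 15·sin(3·t) 2 fois. En prenant d/dt de v(t), nous trouvons a(t) = 45·cos(3·t). La dérivée de l'accélération donne le jerk: j(t) = -135·sin(3·t). De l'équation du jerk j(t) = -135·sin(3·t), nous substituons t = pi/6 pour obtenir j = -135.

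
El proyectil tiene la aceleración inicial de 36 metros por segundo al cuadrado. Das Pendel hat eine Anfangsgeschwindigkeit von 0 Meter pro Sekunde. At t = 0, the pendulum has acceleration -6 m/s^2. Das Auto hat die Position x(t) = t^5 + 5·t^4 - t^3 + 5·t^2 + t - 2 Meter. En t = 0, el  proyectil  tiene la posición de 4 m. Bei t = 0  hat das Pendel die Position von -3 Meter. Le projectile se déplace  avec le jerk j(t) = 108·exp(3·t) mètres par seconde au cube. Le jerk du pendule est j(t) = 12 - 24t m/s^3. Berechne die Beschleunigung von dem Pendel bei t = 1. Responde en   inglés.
We need to integrate our jerk equation j(t) = 12 - 24·t 1 time. Finding the integral of j(t) and using a(0) = -6: a(t) = -12·t^2 + 12·t - 6. Using a(t) = -12·t^2 + 12·t - 6 and substituting t = 1, we find a = -6.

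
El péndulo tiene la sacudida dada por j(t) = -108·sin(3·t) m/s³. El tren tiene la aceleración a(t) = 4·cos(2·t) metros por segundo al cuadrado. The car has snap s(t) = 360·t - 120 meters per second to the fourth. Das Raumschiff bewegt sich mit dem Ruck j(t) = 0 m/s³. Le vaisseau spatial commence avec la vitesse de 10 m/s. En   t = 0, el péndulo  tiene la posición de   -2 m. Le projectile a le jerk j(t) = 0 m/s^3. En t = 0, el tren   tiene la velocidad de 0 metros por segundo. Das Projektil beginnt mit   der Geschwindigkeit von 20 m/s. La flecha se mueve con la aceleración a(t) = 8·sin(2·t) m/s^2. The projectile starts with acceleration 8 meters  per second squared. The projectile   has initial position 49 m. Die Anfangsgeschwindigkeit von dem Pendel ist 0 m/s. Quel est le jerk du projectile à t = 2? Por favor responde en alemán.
Aus der Gleichung für den Ruck j(t) = 0, setzen wir t = 2 ein und erhalten j = 0.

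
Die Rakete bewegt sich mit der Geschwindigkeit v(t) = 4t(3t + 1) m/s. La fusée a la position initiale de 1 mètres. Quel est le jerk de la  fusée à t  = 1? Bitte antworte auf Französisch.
Pour résoudre ceci, nous devons prendre 2 dérivées de notre équation de la vitesse v(t) = 4·t·(3·t + 1). En dérivant la vitesse, nous obtenons l'accélération: a(t) = 24·t + 4. La dérivée de l'accélération donne le jerk: j(t) = 24. En utilisant j(t) = 24 et en substituant t = 1, nous trouvons j = 24.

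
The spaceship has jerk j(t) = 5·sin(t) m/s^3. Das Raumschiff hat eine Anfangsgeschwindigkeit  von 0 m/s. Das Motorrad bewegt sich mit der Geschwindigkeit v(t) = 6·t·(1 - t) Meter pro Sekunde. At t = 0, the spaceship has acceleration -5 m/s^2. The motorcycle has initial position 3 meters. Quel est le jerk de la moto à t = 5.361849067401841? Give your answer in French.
Pour résoudre ceci, nous devons prendre 2 dérivées de notre équation de la vitesse v(t) = 6·t·(1 - t). La dérivée de la vitesse donne l'accélération: a(t) = 6 - 12·t. En prenant d/dt de a(t), nous trouvons j(t) = -12. De l'équation du jerk j(t) = -12, nous substituons t = 5.361849067401841 pour obtenir j = -12.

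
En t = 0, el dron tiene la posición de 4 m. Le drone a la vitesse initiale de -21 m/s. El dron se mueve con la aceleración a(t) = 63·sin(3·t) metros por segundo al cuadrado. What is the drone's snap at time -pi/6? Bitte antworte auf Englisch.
Starting from acceleration a(t) = 63·sin(3·t), we take 2 derivatives. The derivative of acceleration gives jerk: j(t) = 189·cos(3·t). The derivative of jerk gives snap: s(t) = -567·sin(3·t). We have snap s(t) = -567·sin(3·t). Substituting t = -pi/6: s(-pi/6) = 567.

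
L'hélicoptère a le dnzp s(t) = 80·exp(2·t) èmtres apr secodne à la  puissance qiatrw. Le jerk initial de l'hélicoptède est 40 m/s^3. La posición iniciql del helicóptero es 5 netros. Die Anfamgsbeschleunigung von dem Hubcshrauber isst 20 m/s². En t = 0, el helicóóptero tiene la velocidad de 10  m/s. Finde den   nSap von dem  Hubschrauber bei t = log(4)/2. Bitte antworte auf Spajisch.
Usando s(t) = 80·exp(2·t) y sustituyendo t = log(4)/2, encontramos s = 320.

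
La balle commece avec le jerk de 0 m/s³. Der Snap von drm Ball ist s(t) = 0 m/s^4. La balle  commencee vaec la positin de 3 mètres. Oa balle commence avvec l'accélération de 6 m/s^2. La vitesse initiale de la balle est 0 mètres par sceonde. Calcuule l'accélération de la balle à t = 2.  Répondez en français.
Pour résoudre ceci, nous devons prendre 2 intégrales de notre équation du snap s(t) = 0. En intégrant le snap et en utilisant la condition initiale j(0) = 0, nous obtenons j(t) = 0. La primitive du jerk, avec a(0) = 6, donne l'accélération: a(t) = 6. De l'équation de l'accélération a(t) = 6, nous substituons t = 2 pour obtenir a = 6.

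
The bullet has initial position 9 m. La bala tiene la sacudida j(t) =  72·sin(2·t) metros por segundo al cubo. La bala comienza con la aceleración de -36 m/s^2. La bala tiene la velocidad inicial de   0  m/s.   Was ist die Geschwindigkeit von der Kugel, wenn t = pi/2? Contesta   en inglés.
Starting from jerk j(t) = 72·sin(2·t), we take 2 antiderivatives. The integral of jerk, with a(0) = -36, gives acceleration: a(t) = -36·cos(2·t). The antiderivative of acceleration is velocity. Using v(0) = 0, we get v(t) = -18·sin(2·t). Using v(t) = -18·sin(2·t) and substituting t = pi/2, we find v = 0.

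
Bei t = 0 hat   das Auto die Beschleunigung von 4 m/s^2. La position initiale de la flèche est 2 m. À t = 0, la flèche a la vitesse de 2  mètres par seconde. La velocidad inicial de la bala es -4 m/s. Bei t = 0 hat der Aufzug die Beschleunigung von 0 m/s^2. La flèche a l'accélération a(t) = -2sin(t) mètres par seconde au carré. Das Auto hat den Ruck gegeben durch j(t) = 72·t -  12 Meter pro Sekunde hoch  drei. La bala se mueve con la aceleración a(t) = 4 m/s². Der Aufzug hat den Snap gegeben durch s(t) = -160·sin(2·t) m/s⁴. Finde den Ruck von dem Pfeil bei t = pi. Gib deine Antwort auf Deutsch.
Ausgehend von der Beschleunigung a(t) = -2·sin(t), nehmen wir 1 Ableitung. Mit d/dt von a(t) finden wir j(t) = -2·cos(t). Aus der Gleichung für den Ruck j(t) = -2·cos(t), setzen wir t = pi ein und erhalten j = 2.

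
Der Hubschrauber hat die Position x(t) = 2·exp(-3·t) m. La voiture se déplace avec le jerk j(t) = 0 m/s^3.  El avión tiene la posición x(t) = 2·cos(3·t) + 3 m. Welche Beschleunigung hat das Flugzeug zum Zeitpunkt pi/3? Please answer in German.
Wir müssen unsere Gleichung für die Position x(t) = 2·cos(3·t) + 3 2-mal ableiten. Die Ableitung von der Position ergibt die Geschwindigkeit: v(t) = -6·sin(3·t). Durch Ableiten von der Geschwindigkeit erhalten wir die Beschleunigung: a(t) = -18·cos(3·t). Wir haben die Beschleunigung a(t) = -18·cos(3·t). Durch Einsetzen von t = pi/3: a(pi/3) = 18.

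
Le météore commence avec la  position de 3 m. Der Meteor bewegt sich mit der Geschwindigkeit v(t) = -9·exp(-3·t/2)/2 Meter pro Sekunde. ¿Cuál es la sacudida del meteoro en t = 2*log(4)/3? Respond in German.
Ausgehend von der Geschwindigkeit v(t) = -9·exp(-3·t/2)/2, nehmen wir 2 Ableitungen. Die Ableitung von der Geschwindigkeit ergibt die Beschleunigung: a(t) = 27·exp(-3·t/2)/4. Die Ableitung von der Beschleunigung ergibt den Ruck: j(t) = -81·exp(-3·t/2)/8. Aus der Gleichung für den Ruck j(t) = -81·exp(-3·t/2)/8, setzen wir t = 2*log(4)/3 ein und erhalten j = -81/32.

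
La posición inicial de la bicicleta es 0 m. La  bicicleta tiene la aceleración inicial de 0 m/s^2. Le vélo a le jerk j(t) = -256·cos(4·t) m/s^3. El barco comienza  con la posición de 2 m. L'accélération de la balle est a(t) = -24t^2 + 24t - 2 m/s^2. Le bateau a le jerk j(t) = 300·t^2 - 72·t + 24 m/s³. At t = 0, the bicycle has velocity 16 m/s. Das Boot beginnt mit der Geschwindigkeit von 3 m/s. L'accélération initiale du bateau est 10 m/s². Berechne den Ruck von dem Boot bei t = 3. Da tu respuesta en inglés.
We have jerk j(t) = 300·t^2 - 72·t + 24. Substituting t = 3: j(3) = 2508.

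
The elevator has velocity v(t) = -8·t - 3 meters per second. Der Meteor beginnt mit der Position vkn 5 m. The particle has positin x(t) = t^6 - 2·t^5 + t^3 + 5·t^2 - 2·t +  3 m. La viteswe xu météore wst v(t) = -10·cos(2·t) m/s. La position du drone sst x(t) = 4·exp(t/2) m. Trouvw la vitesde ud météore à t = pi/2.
Nous avons la vitesse v(t) = -10·cos(2·t). En substituant t = pi/2: v(pi/2) = 10.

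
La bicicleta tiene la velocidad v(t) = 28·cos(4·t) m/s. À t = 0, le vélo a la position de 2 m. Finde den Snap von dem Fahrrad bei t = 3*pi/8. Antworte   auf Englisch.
We must differentiate our velocity equation v(t) = 28·cos(4·t) 3 times. Taking d/dt of v(t), we find a(t) = -112·sin(4·t). The derivative of acceleration gives jerk: j(t) = -448·cos(4·t). Taking d/dt of j(t), we find s(t) = 1792·sin(4·t). From the given snap equation s(t) = 1792·sin(4·t), we substitute t = 3*pi/8 to get s = -1792.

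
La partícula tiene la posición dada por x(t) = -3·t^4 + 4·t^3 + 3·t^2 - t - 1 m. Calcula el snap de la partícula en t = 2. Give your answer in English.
To solve this, we need to take 4 derivatives of our position equation x(t) = -3·t^4 + 4·t^3 + 3·t^2 - t - 1. The derivative of position gives velocity: v(t) = -12·t^3 + 12·t^2 + 6·t - 1. Taking d/dt of v(t), we find a(t) = -36·t^2 + 24·t + 6. Differentiating acceleration, we get jerk: j(t) = 24 - 72·t. The derivative of jerk gives snap: s(t) = -72. From the given snap equation s(t) = -72, we substitute t = 2 to get s = -72.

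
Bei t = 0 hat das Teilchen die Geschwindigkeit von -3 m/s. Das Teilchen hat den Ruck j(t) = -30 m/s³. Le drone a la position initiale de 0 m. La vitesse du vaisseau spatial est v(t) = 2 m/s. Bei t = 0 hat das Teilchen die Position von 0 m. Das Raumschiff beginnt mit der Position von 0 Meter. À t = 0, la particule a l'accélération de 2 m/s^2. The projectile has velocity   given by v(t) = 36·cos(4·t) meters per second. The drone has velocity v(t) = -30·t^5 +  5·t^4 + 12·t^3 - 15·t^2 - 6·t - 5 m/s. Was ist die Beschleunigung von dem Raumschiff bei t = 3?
Ausgehend von der Geschwindigkeit v(t) = 2, nehmen wir 1 Ableitung. Die Ableitung von der Geschwindigkeit ergibt die Beschleunigung: a(t) = 0. Mit a(t) = 0 und Einsetzen von t = 3, finden wir a = 0.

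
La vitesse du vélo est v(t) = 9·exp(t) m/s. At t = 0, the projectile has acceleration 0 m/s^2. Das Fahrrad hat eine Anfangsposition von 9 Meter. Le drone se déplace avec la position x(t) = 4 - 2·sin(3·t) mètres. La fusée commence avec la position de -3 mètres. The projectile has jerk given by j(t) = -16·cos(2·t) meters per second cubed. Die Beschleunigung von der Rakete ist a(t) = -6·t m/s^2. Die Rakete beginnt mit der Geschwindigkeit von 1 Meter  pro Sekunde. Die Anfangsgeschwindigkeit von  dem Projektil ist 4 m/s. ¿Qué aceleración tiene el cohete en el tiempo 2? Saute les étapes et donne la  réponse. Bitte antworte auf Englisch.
At t = 2, a = -12.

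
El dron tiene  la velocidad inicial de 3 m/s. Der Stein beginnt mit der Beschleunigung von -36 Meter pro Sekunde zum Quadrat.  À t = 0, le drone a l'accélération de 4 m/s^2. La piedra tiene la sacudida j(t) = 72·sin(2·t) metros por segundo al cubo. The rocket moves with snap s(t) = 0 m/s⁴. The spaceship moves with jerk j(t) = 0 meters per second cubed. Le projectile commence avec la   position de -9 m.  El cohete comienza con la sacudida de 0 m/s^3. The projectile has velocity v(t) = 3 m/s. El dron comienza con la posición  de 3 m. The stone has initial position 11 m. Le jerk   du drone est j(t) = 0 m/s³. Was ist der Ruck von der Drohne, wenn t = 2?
Wir haben den Ruck j(t) = 0. Durch Einsetzen von t = 2: j(2) = 0.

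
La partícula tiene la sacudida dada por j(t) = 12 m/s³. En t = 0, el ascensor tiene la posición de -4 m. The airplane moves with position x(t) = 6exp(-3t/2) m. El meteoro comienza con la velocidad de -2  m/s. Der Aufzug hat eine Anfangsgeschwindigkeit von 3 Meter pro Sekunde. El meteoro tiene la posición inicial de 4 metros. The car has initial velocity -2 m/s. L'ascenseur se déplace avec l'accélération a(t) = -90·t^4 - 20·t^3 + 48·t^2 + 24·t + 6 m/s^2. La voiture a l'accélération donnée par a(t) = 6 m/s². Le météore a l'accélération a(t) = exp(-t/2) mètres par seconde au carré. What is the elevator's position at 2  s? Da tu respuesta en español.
Partiendo de la aceleración a(t) = -90·t^4 - 20·t^3 + 48·t^2 + 24·t + 6, tomamos 2 integrales. La integral de la aceleración es la velocidad. Usando v(0) = 3, obtenemos v(t) = -18·t^5 - 5·t^4 + 16·t^3 + 12·t^2 + 6·t + 3. Tomando ∫v(t)dt y aplicando x(0) = -4, encontramos x(t) = -3·t^6 - t^5 + 4·t^4 + 4·t^3 + 3·t^2 + 3·t - 4. Usando x(t) = -3·t^6 - t^5 + 4·t^4 + 4·t^3 + 3·t^2 + 3·t - 4 y sustituyendo t = 2, encontramos x = -114.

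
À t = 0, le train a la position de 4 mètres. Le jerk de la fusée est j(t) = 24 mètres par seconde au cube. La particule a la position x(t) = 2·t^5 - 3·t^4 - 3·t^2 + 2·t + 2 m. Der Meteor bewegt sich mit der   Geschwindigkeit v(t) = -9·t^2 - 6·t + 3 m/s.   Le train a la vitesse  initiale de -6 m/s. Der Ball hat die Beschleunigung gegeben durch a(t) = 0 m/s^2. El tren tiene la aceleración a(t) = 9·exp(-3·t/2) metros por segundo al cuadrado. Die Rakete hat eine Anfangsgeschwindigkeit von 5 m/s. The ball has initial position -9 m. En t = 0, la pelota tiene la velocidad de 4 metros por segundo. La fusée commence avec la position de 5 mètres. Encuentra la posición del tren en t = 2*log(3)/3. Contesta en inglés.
To solve this, we need to take 2 integrals of our acceleration equation a(t) = 9·exp(-3·t/2). The integral of acceleration is velocity. Using v(0) = -6, we get v(t) = -6·exp(-3·t/2). The antiderivative of velocity, with x(0) = 4, gives position: x(t) = 4·exp(-3·t/2). From the given position equation x(t) = 4·exp(-3·t/2), we substitute t = 2*log(3)/3 to get x = 4/3.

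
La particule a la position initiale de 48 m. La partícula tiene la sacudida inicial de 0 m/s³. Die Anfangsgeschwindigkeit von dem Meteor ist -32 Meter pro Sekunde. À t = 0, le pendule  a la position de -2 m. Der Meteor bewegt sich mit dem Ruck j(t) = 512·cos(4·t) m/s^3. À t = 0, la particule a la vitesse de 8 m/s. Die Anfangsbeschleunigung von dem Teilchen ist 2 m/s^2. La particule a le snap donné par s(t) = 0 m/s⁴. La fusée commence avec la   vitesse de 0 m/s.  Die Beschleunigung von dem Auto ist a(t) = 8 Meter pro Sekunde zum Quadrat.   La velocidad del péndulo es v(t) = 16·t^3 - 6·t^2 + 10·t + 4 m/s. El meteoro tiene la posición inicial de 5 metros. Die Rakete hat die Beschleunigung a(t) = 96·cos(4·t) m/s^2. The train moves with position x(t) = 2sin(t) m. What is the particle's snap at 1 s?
We have snap s(t) = 0. Substituting t = 1: s(1) = 0.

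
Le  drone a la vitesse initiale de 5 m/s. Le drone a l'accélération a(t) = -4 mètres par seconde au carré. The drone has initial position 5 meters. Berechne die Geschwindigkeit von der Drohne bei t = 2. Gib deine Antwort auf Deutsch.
Wir müssen unsere Gleichung für die Beschleunigung a(t) = -4 1-mal integrieren. Mit ∫a(t)dt und Anwendung von v(0) = 5, finden wir v(t) = 5 - 4·t. Wir haben die Geschwindigkeit v(t) = 5 - 4·t. Durch Einsetzen von t = 2: v(2) = -3.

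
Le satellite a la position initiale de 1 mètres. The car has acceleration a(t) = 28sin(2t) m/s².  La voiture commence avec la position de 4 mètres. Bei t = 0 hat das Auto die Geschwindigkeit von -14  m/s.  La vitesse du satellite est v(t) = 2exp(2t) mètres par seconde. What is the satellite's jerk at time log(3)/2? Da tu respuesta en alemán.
Um dies zu lösen, müssen wir 2 Ableitungen unserer Gleichung für die Geschwindigkeit v(t) = 2·exp(2·t) nehmen. Die Ableitung von der Geschwindigkeit ergibt die Beschleunigung: a(t) = 4·exp(2·t). Die Ableitung von der Beschleunigung ergibt den Ruck: j(t) = 8·exp(2·t). Wir haben den Ruck j(t) = 8·exp(2·t). Durch Einsetzen von t = log(3)/2: j(log(3)/2) = 24.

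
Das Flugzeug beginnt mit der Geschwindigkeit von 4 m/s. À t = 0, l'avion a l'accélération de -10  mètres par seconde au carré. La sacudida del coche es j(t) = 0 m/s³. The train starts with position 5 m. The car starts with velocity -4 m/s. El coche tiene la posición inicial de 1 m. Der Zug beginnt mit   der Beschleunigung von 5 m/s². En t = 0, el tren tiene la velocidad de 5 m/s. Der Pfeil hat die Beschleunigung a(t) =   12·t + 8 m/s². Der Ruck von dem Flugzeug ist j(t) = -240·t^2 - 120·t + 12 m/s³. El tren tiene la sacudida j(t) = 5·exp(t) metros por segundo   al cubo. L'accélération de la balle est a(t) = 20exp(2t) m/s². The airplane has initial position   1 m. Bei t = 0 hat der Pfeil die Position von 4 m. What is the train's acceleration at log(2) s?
To solve this, we need to take 1 antiderivative of our jerk equation j(t) = 5·exp(t). The integral of jerk, with a(0) = 5, gives acceleration: a(t) = 5·exp(t). From the given acceleration equation a(t) = 5·exp(t), we substitute t = log(2) to get a = 10.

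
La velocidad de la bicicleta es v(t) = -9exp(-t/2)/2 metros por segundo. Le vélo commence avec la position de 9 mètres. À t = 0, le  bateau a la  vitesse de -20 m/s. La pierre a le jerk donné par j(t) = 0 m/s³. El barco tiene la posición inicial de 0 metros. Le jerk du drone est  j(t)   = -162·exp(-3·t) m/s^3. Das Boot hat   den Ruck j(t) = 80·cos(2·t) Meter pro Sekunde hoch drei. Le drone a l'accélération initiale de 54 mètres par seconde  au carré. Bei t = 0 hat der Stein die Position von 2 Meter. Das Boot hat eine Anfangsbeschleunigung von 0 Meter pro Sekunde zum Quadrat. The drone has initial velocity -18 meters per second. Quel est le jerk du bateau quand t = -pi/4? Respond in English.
Using j(t) = 80·cos(2·t) and substituting t = -pi/4, we find j = 0.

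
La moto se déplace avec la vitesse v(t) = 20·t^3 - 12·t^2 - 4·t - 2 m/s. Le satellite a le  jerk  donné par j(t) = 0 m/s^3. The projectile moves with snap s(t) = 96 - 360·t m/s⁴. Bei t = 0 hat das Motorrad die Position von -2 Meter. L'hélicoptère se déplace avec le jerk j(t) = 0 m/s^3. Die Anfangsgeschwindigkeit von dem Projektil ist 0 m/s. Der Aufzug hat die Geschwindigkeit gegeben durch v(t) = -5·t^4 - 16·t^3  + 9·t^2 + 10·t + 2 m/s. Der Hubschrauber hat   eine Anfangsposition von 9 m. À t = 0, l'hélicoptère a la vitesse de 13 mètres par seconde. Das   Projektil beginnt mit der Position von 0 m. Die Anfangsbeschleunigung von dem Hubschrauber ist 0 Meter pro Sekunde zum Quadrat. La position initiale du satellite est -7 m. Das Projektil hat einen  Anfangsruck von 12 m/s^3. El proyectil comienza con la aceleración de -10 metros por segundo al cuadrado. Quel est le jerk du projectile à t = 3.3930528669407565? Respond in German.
Ausgehend von dem Snap s(t) = 96 - 360·t, nehmen wir 1 Integral. Mit ∫s(t)dt und Anwendung von j(0) = 12, finden wir j(t) = -180·t^2 + 96·t + 12. Wir haben den Ruck j(t) = -180·t^2 + 96·t + 12. Durch Einsetzen von t = 3.3930528669407565: j(3.3930528669407565) = -1734.57232118757.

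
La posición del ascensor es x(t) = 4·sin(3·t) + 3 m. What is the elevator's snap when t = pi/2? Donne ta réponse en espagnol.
Debemos derivar nuestra ecuación de la posición x(t) = 4·sin(3·t) + 3 4 veces. Tomando d/dt de x(t), encontramos v(t) = 12·cos(3·t). Derivando la velocidad, obtenemos la aceleración: a(t) = -36·sin(3·t). Derivando la aceleración, obtenemos la sacudida: j(t) = -108·cos(3·t). La derivada de la sacudida da el snap: s(t) = 324·sin(3·t). Usando s(t) = 324·sin(3·t) y sustituyendo t = pi/2, encontramos s = -324.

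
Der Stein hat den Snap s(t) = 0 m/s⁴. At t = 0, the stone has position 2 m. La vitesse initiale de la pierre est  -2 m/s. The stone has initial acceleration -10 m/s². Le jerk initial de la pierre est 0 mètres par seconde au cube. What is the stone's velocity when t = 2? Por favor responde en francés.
Nous devons trouver l'intégrale de notre équation du snap s(t) = 0 3 fois. L'intégrale du snap, avec j(0) = 0, donne le jerk: j(t) = 0. En intégrant le jerk et en utilisant la condition initiale a(0) = -10, nous obtenons a(t) = -10. L'intégrale de l'accélération est la vitesse. En utilisant v(0) = -2, nous obtenons v(t) = -10·t - 2. En utilisant v(t) = -10·t - 2 et en substituant t = 2, nous trouvons v = -22.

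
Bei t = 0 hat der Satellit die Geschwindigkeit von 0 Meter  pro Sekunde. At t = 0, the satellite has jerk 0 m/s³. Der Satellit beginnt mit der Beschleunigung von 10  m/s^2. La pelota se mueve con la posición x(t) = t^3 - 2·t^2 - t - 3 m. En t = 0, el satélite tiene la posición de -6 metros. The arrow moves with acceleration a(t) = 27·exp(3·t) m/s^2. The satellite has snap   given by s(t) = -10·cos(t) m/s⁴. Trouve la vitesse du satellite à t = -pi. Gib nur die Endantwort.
À t = -pi, v = 0.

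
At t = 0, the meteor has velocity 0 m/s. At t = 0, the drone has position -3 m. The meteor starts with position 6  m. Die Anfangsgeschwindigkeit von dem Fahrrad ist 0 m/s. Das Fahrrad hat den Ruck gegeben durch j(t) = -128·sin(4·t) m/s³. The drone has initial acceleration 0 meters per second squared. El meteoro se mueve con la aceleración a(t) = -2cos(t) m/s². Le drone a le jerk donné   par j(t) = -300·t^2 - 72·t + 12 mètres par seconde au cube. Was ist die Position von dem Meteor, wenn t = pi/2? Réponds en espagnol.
Necesitamos integrar nuestra ecuación de la aceleración a(t) = -2·cos(t) 2 veces. La antiderivada de la aceleración, con v(0) = 0, da la velocidad: v(t) = -2·sin(t). Tomando ∫v(t)dt y aplicando x(0) = 6, encontramos x(t) = 2·cos(t) + 4. De la ecuación de la posición x(t) = 2·cos(t) + 4, sustituimos t = pi/2 para obtener x = 4.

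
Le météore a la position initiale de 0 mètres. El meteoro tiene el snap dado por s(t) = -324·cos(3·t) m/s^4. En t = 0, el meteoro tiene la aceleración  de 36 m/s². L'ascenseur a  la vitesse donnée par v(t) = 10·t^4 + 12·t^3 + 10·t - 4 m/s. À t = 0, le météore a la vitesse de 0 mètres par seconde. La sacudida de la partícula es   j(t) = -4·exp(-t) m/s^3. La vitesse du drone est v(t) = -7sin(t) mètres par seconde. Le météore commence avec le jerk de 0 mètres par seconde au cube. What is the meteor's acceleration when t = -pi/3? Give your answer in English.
To find the answer, we compute 2 integrals of s(t) = -324·cos(3·t). The integral of snap is jerk. Using j(0) = 0, we get j(t) = -108·sin(3·t). Integrating jerk and using the initial condition a(0) = 36, we get a(t) = 36·cos(3·t). We have acceleration a(t) = 36·cos(3·t). Substituting t = -pi/3: a(-pi/3) = -36.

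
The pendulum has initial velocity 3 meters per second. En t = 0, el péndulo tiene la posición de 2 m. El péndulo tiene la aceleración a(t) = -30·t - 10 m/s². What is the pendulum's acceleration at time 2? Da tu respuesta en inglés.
We have acceleration a(t) = -30·t - 10. Substituting t = 2: a(2) = -70.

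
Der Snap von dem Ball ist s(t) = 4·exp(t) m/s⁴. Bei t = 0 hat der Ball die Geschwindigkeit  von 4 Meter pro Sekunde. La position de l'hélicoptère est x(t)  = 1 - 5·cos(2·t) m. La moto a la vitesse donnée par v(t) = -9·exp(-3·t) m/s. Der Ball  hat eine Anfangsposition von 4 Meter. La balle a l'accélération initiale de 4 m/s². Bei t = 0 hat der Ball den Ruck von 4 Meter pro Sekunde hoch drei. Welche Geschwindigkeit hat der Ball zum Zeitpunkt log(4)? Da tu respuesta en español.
Para resolver esto, necesitamos tomar 3 integrales de nuestra ecuación del snap s(t) = 4·exp(t). La antiderivada del snap, con j(0) = 4, da la sacudida: j(t) = 4·exp(t). Tomando ∫j(t)dt y aplicando a(0) = 4, encontramos a(t) = 4·exp(t). La antiderivada de la aceleración, con v(0) = 4, da la velocidad: v(t) = 4·exp(t). Usando v(t) = 4·exp(t) y sustituyendo t = log(4), encontramos v = 16.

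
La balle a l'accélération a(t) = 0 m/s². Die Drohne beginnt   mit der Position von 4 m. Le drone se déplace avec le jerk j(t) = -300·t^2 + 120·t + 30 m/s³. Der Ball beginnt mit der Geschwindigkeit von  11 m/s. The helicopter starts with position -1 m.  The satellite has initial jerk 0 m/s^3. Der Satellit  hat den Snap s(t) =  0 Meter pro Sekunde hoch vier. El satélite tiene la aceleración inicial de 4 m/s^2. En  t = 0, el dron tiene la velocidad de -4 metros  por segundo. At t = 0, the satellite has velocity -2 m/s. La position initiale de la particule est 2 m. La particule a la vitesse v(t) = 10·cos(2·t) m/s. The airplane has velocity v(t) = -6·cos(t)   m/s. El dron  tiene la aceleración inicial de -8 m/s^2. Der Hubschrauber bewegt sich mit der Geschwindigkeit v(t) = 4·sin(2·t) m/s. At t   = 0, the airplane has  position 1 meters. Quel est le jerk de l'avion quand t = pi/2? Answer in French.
En partant de la vitesse v(t) = -6·cos(t), nous prenons 2 dérivées. En dérivant la vitesse, nous obtenons l'accélération: a(t) = 6·sin(t). La dérivée de l'accélération donne le jerk: j(t) = 6·cos(t). Nous avons le jerk j(t) = 6·cos(t). En substituant t = pi/2: j(pi/2) = 0.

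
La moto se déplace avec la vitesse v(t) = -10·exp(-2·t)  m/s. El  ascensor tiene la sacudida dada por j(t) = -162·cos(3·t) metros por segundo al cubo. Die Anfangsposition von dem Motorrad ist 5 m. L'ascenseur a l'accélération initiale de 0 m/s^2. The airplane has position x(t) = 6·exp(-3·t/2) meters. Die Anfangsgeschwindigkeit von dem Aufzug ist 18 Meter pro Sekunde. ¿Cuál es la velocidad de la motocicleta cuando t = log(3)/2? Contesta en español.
De la ecuación de la velocidad v(t) = -10·exp(-2·t), sustituimos t = log(3)/2 para obtener v = -10/3.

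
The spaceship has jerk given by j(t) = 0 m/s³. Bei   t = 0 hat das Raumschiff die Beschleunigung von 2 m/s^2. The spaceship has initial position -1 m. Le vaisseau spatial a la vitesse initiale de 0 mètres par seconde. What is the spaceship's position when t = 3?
To find the answer, we compute 3 integrals of j(t) = 0. The antiderivative of jerk is acceleration. Using a(0) = 2, we get a(t) = 2. Taking ∫a(t)dt and applying v(0) = 0, we find v(t) = 2·t. Integrating velocity and using the initial condition x(0) = -1, we get x(t) = t^2 - 1. Using x(t) = t^2 - 1 and substituting t = 3, we find x = 8.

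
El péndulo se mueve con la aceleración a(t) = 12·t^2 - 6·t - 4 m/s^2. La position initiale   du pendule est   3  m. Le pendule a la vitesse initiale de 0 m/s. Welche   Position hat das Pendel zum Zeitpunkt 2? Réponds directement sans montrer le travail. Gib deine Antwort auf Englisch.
At t = 2, x = 3.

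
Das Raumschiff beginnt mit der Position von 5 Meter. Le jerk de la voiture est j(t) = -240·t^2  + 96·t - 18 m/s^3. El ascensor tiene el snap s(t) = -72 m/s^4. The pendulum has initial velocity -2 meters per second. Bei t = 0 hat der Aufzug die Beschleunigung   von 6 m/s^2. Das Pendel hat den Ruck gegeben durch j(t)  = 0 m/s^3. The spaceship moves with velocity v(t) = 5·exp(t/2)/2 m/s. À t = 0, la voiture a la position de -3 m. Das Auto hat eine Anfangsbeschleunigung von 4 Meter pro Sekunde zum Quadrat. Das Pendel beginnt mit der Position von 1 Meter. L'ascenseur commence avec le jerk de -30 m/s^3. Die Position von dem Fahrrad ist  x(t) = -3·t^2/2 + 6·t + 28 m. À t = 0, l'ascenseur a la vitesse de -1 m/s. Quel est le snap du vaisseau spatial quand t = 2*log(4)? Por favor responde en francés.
Pour résoudre ceci, nous devons prendre 3 dérivées de notre équation de la vitesse v(t) = 5·exp(t/2)/2. La dérivée de la vitesse donne l'accélération: a(t) = 5·exp(t/2)/4. En prenant d/dt de a(t), nous trouvons j(t) = 5·exp(t/2)/8. En prenant d/dt de j(t), nous trouvons s(t) = 5·exp(t/2)/16. Nous avons le snap s(t) = 5·exp(t/2)/16. En substituant t = 2*log(4): s(2*log(4)) = 5/4.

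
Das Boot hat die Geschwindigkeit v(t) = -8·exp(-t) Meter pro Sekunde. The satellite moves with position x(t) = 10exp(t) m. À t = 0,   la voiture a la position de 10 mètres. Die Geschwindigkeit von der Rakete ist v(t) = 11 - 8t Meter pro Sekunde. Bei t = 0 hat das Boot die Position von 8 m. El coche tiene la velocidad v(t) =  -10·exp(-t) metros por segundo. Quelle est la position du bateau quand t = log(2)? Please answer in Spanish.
Necesitamos integrar nuestra ecuación de la velocidad v(t) = -8·exp(-t) 1 vez. Tomando ∫v(t)dt y aplicando x(0) = 8, encontramos x(t) = 8·exp(-t). De la ecuación de la posición x(t) = 8·exp(-t), sustituimos t = log(2) para obtener x = 4.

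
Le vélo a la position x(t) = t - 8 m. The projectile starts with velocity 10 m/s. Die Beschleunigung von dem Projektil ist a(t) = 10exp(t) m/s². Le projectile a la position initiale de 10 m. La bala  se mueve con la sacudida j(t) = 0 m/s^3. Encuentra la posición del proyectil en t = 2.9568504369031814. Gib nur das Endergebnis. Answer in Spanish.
x(2.9568504369031814) = 192.372871909154.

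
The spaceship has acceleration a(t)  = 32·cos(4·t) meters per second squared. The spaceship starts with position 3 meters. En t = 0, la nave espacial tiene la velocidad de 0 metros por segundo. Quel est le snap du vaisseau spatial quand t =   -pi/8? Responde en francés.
Pour résoudre ceci, nous devons prendre 2 dérivées de notre équation de l'accélération a(t) = 32·cos(4·t). En dérivant l'accélération, nous obtenons le jerk: j(t) = -128·sin(4·t). La dérivée du jerk donne le snap: s(t) = -512·cos(4·t). Nous avons le snap s(t) = -512·cos(4·t). En substituant t = -pi/8: s(-pi/8) = 0.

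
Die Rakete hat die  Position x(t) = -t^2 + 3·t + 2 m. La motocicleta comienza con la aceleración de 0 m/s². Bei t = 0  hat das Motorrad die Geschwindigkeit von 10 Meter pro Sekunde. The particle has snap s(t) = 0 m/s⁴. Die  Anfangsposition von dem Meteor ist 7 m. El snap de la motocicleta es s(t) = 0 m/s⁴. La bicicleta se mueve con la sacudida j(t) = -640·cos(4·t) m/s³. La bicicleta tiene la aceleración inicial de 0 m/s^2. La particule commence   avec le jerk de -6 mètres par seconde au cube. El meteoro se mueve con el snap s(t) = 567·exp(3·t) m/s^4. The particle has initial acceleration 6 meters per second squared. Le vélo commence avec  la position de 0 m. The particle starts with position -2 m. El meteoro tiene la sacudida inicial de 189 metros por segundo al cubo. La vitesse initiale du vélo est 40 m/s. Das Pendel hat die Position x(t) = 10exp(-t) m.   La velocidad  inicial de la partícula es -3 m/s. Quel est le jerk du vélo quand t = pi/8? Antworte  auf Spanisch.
Usando j(t) = -640·cos(4·t) y sustituyendo t = pi/8, encontramos j = 0.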